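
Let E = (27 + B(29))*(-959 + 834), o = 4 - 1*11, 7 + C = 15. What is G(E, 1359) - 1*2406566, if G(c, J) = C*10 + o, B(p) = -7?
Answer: -2406493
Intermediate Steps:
C = 8 (C = -7 + 15 = 8)
o = -7 (o = 4 - 11 = -7)
E = -2500 (E = (27 - 7)*(-959 + 834) = 20*(-125) = -2500)
G(c, J) = 73 (G(c, J) = 8*10 - 7 = 80 - 7 = 73)
G(E, 1359) - 1*2406566 = 73 - 1*2406566 = 73 - 2406566 = -2406493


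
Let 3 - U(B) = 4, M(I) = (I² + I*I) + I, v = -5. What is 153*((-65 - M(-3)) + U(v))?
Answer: -12393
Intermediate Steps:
M(I) = I + 2*I² (M(I) = (I² + I²) + I = 2*I² + I = I + 2*I²)
U(B) = -1 (U(B) = 3 - 1*4 = 3 - 4 = -1)
153*((-65 - M(-3)) + U(v)) = 153*((-65 - (-3)*(1 + 2*(-3))) - 1) = 153*((-65 - (-3)*(1 - 6)) - 1) = 153*((-65 - (-3)*(-5)) - 1) = 153*((-65 - 1*15) - 1) = 153*((-65 - 15) - 1) = 153*(-80 - 1) = 153*(-81) = -12393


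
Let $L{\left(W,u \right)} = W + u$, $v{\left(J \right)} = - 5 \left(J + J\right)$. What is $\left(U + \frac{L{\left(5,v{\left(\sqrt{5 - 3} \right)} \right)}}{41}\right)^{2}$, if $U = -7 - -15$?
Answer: $\frac{111089}{1681} - \frac{6660 \sqrt{2}}{1681} \approx 60.482$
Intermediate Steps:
$v{\left(J \right)} = - 10 J$ ($v{\left(J \right)} = - 5 \cdot 2 J = - 10 J$)
$U = 8$ ($U = -7 + 15 = 8$)
$\left(U + \frac{L{\left(5,v{\left(\sqrt{5 - 3} \right)} \right)}}{41}\right)^{2} = \left(8 + \frac{5 - 10 \sqrt{5 - 3}}{41}\right)^{2} = \left(8 + \left(5 - 10 \sqrt{2}\right) \frac{1}{41}\right)^{2} = \left(8 + \left(\frac{5}{41} - \frac{10 \sqrt{2}}{41}\right)\right)^{2} = \left(\frac{333}{41} - \frac{10 \sqrt{2}}{41}\right)^{2}$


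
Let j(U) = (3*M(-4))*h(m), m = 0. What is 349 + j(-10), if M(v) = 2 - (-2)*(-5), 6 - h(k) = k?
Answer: 205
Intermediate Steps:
h(k) = 6 - k
M(v) = -8 (M(v) = 2 - 1*10 = 2 - 10 = -8)
j(U) = -144 (j(U) = (3*(-8))*(6 - 1*0) = -24*(6 + 0) = -24*6 = -144)
349 + j(-10) = 349 - 144 = 205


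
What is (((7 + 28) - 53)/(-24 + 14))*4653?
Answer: 41877/5 ≈ 8375.4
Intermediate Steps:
(((7 + 28) - 53)/(-24 + 14))*4653 = ((35 - 53)/(-10))*4653 = -18*(-1/10)*4653 = (9/5)*4653 = 41877/5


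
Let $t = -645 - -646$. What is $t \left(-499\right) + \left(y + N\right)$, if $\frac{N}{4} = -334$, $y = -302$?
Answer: $-2137$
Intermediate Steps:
$N = -1336$ ($N = 4 \left(-334\right) = -1336$)
$t = 1$ ($t = -645 + 646 = 1$)
$t \left(-499\right) + \left(y + N\right) = 1 \left(-499\right) - 1638 = -499 - 1638 = -2137$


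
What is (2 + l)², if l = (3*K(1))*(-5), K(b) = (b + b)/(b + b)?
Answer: 169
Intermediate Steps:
K(b) = 1 (K(b) = (2*b)/((2*b)) = (2*b)*(1/(2*b)) = 1)
l = -15 (l = (3*1)*(-5) = 3*(-5) = -15)
(2 + l)² = (2 - 15)² = (-13)² = 169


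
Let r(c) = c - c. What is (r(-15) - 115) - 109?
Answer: -224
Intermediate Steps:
r(c) = 0
(r(-15) - 115) - 109 = (0 - 115) - 109 = -115 - 109 = -224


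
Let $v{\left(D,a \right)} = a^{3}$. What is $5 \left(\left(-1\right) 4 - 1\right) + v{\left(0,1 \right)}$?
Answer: $-24$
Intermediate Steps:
$5 \left(\left(-1\right) 4 - 1\right) + v{\left(0,1 \right)} = 5 \left(\left(-1\right) 4 - 1\right) + 1^{3} = 5 \left(-4 - 1\right) + 1 = 5 \left(-5\right) + 1 = -25 + 1 = -24$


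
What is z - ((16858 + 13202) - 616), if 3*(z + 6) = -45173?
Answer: -133523/3 ≈ -44508.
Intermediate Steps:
z = -45191/3 (z = -6 + (⅓)*(-45173) = -6 - 45173/3 = -45191/3 ≈ -15064.)
z - ((16858 + 13202) - 616) = -45191/3 - ((16858 + 13202) - 616) = -45191/3 - (30060 - 616) = -45191/3 - 1*29444 = -45191/3 - 29444 = -133523/3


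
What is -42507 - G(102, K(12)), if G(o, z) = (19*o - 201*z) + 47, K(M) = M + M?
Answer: -39668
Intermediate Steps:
K(M) = 2*M
G(o, z) = 47 - 201*z + 19*o (G(o, z) = (-201*z + 19*o) + 47 = 47 - 201*z + 19*o)
-42507 - G(102, K(12)) = -42507 - (47 - 402*12 + 19*102) = -42507 - (47 - 201*24 + 1938) = -42507 - (47 - 4824 + 1938) = -42507 - 1*(-2839) = -42507 + 2839 = -39668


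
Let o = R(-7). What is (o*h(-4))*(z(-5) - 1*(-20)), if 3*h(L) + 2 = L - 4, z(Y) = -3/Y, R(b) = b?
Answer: 1442/3 ≈ 480.67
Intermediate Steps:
o = -7
h(L) = -2 + L/3 (h(L) = -⅔ + (L - 4)/3 = -⅔ + (-4 + L)/3 = -⅔ + (-4/3 + L/3) = -2 + L/3)
(o*h(-4))*(z(-5) - 1*(-20)) = (-7*(-2 + (⅓)*(-4)))*(-3/(-5) - 1*(-20)) = (-7*(-2 - 4/3))*(-3*(-⅕) + 20) = (-7*(-10/3))*(⅗ + 20) = (70/3)*(103/5) = 1442/3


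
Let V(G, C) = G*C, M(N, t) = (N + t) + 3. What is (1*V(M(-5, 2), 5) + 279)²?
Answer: 77841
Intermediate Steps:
M(N, t) = 3 + N + t
V(G, C) = C*G
(1*V(M(-5, 2), 5) + 279)² = (1*(5*(3 - 5 + 2)) + 279)² = (1*(5*0) + 279)² = (1*0 + 279)² = (0 + 279)² = 279² = 77841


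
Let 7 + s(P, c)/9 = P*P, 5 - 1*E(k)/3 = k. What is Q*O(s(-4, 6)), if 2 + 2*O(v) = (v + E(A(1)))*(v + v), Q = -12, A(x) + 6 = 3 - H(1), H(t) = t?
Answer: -104964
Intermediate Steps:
A(x) = -4 (A(x) = -6 + (3 - 1*1) = -6 + (3 - 1) = -6 + 2 = -4)
E(k) = 15 - 3*k
s(P, c) = -63 + 9*P² (s(P, c) = -63 + 9*(P*P) = -63 + 9*P²)
O(v) = -1 + v*(27 + v) (O(v) = -1 + ((v + (15 - 3*(-4)))*(v + v))/2 = -1 + ((v + (15 + 12))*(2*v))/2 = -1 + ((v + 27)*(2*v))/2 = -1 + ((27 + v)*(2*v))/2 = -1 + (2*v*(27 + v))/2 = -1 + v*(27 + v))
Q*O(s(-4, 6)) = -12*(-1 + (-63 + 9*(-4)²)² + 27*(-63 + 9*(-4)²)) = -12*(-1 + (-63 + 9*16)² + 27*(-63 + 9*16)) = -12*(-1 + (-63 + 144)² + 27*(-63 + 144)) = -12*(-1 + 81² + 27*81) = -12*(-1 + 6561 + 2187) = -12*8747 = -104964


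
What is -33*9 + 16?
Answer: -281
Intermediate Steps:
-33*9 + 16 = -297 + 16 = -281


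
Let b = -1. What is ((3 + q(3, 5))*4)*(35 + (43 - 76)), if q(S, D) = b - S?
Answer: -8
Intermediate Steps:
q(S, D) = -1 - S
((3 + q(3, 5))*4)*(35 + (43 - 76)) = ((3 + (-1 - 1*3))*4)*(35 + (43 - 76)) = ((3 + (-1 - 3))*4)*(35 - 33) = ((3 - 4)*4)*2 = -1*4*2 = -4*2 = -8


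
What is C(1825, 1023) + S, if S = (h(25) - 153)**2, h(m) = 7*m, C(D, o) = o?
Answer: 1507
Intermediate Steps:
S = 484 (S = (7*25 - 153)**2 = (175 - 153)**2 = 22**2 = 484)
C(1825, 1023) + S = 1023 + 484 = 1507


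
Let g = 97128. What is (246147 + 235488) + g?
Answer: 578763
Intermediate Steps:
(246147 + 235488) + g = (246147 + 235488) + 97128 = 481635 + 97128 = 578763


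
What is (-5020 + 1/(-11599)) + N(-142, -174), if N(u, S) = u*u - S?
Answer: 177673481/11599 ≈ 15318.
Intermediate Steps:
N(u, S) = u² - S
(-5020 + 1/(-11599)) + N(-142, -174) = (-5020 + 1/(-11599)) + ((-142)² - 1*(-174)) = (-5020 - 1/11599) + (20164 + 174) = -58226981/11599 + 20338 = 177673481/11599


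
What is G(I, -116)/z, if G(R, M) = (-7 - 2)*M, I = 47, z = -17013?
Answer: -348/5671 ≈ -0.061365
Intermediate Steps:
G(R, M) = -9*M
G(I, -116)/z = -9*(-116)/(-17013) = 1044*(-1/17013) = -348/5671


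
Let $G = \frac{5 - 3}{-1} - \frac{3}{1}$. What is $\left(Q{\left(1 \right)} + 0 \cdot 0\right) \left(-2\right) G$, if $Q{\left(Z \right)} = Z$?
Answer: $10$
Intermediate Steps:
$G = -5$ ($G = 2 \left(-1\right) - 3 = -2 - 3 = -5$)
$\left(Q{\left(1 \right)} + 0 \cdot 0\right) \left(-2\right) G = \left(1 + 0 \cdot 0\right) \left(-2\right) \left(-5\right) = \left(1 + 0\right) \left(-2\right) \left(-5\right) = 1 \left(-2\right) \left(-5\right) = \left(-2\right) \left(-5\right) = 10$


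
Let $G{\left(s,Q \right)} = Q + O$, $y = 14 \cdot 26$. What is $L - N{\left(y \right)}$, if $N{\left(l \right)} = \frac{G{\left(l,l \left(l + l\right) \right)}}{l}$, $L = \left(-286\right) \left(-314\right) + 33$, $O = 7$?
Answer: $\frac{4633667}{52} \approx 89109.0$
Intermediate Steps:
$y = 364$
$L = 89837$ ($L = 89804 + 33 = 89837$)
$G{\left(s,Q \right)} = 7 + Q$ ($G{\left(s,Q \right)} = Q + 7 = 7 + Q$)
$N{\left(l \right)} = \frac{7 + 2 l^{2}}{l}$ ($N{\left(l \right)} = \frac{7 + l \left(l + l\right)}{l} = \frac{7 + l 2 l}{l} = \frac{7 + 2 l^{2}}{l}$)
$L - N{\left(y \right)} = 89837 - \left(2 \cdot 364 + \frac{7}{364}\right) = 89837 - \left(728 + 7 \cdot \frac{1}{364}\right) = 89837 - \left(728 + \frac{1}{52}\right) = 89837 - \frac{37857}{52} = \frac{4633667}{52}$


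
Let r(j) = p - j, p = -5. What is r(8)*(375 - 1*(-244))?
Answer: -8047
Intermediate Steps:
r(j) = -5 - j
r(8)*(375 - 1*(-244)) = (-5 - 1*8)*(375 - 1*(-244)) = (-5 - 8)*(375 + 244) = -13*619 = -8047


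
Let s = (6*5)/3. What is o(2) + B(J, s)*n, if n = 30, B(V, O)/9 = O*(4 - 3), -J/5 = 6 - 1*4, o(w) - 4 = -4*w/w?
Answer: 2700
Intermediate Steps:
o(w) = 0 (o(w) = 4 - 4*w/w = 4 - 4*1 = 4 - 4 = 0)
J = -10 (J = -5*(6 - 1*4) = -5*(6 - 4) = -5*2 = -10)
s = 10 (s = 30*(⅓) = 10)
B(V, O) = 9*O (B(V, O) = 9*(O*(4 - 3)) = 9*(O*1) = 9*O)
o(2) + B(J, s)*n = 0 + (9*10)*30 = 0 + 90*30 = 0 + 2700 = 2700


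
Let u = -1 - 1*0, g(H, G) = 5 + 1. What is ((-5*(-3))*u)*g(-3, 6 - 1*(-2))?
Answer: -90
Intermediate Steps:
g(H, G) = 6
u = -1 (u = -1 + 0 = -1)
((-5*(-3))*u)*g(-3, 6 - 1*(-2)) = (-5*(-3)*(-1))*6 = (15*(-1))*6 = -15*6 = -90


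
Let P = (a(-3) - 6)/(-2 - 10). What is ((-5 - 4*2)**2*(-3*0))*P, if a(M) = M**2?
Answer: 0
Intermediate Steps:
P = -1/4 (P = ((-3)**2 - 6)/(-2 - 10) = (9 - 6)/(-12) = 3*(-1/12) = -1/4 ≈ -0.25000)
((-5 - 4*2)**2*(-3*0))*P = ((-5 - 4*2)**2*(-3*0))*(-1/4) = ((-5 - 8)**2*0)*(-1/4) = ((-13)**2*0)*(-1/4) = (169*0)*(-1/4) = 0*(-1/4) = 0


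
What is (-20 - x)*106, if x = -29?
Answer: 954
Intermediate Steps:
(-20 - x)*106 = (-20 - 1*(-29))*106 = (-20 + 29)*106 = 9*106 = 954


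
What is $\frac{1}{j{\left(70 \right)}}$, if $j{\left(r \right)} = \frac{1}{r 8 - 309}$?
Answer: $251$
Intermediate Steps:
$j{\left(r \right)} = \frac{1}{-309 + 8 r}$ ($j{\left(r \right)} = \frac{1}{8 r - 309} = \frac{1}{-309 + 8 r}$)
$\frac{1}{j{\left(70 \right)}} = \frac{1}{\frac{1}{-309 + 8 \cdot 70}} = \frac{1}{\frac{1}{-309 + 560}} = \frac{1}{\frac{1}{251}} = 251$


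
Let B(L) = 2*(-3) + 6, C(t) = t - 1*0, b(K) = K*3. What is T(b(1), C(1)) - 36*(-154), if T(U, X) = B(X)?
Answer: 5544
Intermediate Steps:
b(K) = 3*K
C(t) = t (C(t) = t + 0 = t)
B(L) = 0 (B(L) = -6 + 6 = 0)
T(U, X) = 0
T(b(1), C(1)) - 36*(-154) = 0 - 36*(-154) = 0 + 5544 = 5544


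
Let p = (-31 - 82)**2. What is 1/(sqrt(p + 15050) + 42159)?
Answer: 14053/592451154 - sqrt(3091)/592451154 ≈ 2.3626e-5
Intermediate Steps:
p = 12769 (p = (-113)**2 = 12769)
1/(sqrt(p + 15050) + 42159) = 1/(sqrt(12769 + 15050) + 42159) = 1/(sqrt(27819) + 42159) = 1/(3*sqrt(3091) + 42159) = 1/(42159 + 3*sqrt(3091))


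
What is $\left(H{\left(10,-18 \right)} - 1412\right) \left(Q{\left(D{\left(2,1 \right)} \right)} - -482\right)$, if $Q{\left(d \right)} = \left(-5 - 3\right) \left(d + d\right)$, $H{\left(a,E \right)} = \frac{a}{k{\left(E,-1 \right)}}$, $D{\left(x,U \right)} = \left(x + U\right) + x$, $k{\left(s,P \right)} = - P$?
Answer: $-563604$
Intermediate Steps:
$D{\left(x,U \right)} = U + 2 x$ ($D{\left(x,U \right)} = \left(U + x\right) + x = U + 2 x$)
$H{\left(a,E \right)} = a$ ($H{\left(a,E \right)} = \frac{a}{\left(-1\right) \left(-1\right)} = \frac{a}{1} = a 1 = a$)
$Q{\left(d \right)} = - 16 d$ ($Q{\left(d \right)} = - 8 \cdot 2 d = - 16 d$)
$\left(H{\left(10,-18 \right)} - 1412\right) \left(Q{\left(D{\left(2,1 \right)} \right)} - -482\right) = \left(10 - 1412\right) \left(- 16 \left(1 + 2 \cdot 2\right) - -482\right) = - 1402 \left(- 16 \left(1 + 4\right) + 482\right) = - 1402 \left(\left(-16\right) 5 + 482\right) = - 1402 \left(-80 + 482\right) = \left(-1402\right) 402 = -563604$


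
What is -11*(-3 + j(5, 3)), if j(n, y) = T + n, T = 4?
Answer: -66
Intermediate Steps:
j(n, y) = 4 + n
-11*(-3 + j(5, 3)) = -11*(-3 + (4 + 5)) = -11*(-3 + 9) = -11*6 = -66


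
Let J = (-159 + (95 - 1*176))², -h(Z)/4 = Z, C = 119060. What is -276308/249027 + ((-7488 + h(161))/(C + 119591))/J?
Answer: -316517835195697/285266604369600 ≈ -1.1096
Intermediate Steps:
h(Z) = -4*Z
J = 57600 (J = (-159 + (95 - 176))² = (-159 - 81)² = (-240)² = 57600)
-276308/249027 + ((-7488 + h(161))/(C + 119591))/J = -276308/249027 + ((-7488 - 4*161)/(119060 + 119591))/57600 = -276308*1/249027 + ((-7488 - 644)/238651)*(1/57600) = -276308/249027 - 8132*1/238651*(1/57600) = -276308/249027 - 8132/238651*1/57600 = -276308/249027 - 2033/3436574400 = -316517835195697/285266604369600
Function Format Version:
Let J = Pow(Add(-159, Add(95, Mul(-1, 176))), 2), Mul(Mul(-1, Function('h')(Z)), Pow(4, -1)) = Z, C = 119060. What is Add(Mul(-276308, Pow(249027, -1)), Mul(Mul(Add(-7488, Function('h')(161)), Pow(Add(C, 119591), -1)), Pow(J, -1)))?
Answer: Rational(-316517835195697, 285266604369600) ≈ -1.1096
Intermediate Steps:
Function('h')(Z) = Mul(-4, Z)
J = 57600 (J = Pow(Add(-159, Add(95, -176)), 2) = Pow(Add(-159, -81), 2) = Pow(-240, 2) = 57600)
Add(Mul(-276308, Pow(249027, -1)), Mul(Mul(Add(-7488, Function('h')(161)), Pow(Add(C, 119591), -1)), Pow(J, -1))) = Add(Mul(-276308, Pow(249027, -1)), Mul(Mul(Add(-7488, Mul(-4, 161)), Pow(Add(119060, 119591), -1)), Pow(57600, -1))) = Add(Mul(-276308, Rational(1, 249027)), Mul(Mul(Add(-7488, -644), Pow(238651, -1)), Rational(1, 57600))) = Add(Rational(-276308, 249027), Mul(Mul(-8132, Rational(1, 238651)), Rational(1, 57600))) = Add(Rational(-276308, 249027), Mul(Rational(-8132, 238651), Rational(1, 57600))) = Add(Rational(-276308, 249027), Rational(-2033, 3436574400)) = Rational(-316517835195697, 285266604369600)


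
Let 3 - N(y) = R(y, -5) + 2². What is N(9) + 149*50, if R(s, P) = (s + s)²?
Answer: 7125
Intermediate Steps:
R(s, P) = 4*s² (R(s, P) = (2*s)² = 4*s²)
N(y) = -1 - 4*y² (N(y) = 3 - (4*y² + 2²) = 3 - (4*y² + 4) = 3 - (4 + 4*y²) = 3 + (-4 - 4*y²) = -1 - 4*y²)
N(9) + 149*50 = (-1 - 4*9²) + 149*50 = (-1 - 4*81) + 7450 = (-1 - 324) + 7450 = -325 + 7450 = 7125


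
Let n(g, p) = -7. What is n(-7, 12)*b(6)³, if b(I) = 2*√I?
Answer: -336*√6 ≈ -823.03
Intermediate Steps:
n(-7, 12)*b(6)³ = -7*48*√6 = -336*√6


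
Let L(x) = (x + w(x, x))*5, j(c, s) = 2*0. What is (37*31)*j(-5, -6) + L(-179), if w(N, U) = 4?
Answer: -875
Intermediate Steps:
j(c, s) = 0
L(x) = 20 + 5*x (L(x) = (x + 4)*5 = (4 + x)*5 = 20 + 5*x)
(37*31)*j(-5, -6) + L(-179) = (37*31)*0 + (20 + 5*(-179)) = 1147*0 + (20 - 895) = 0 - 875 = -875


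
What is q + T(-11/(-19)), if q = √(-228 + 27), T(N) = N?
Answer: 11/19 + I*√201 ≈ 0.57895 + 14.177*I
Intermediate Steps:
q = I*√201 (q = √(-201) = I*√201 ≈ 14.177*I)
q + T(-11/(-19)) = I*√201 - 11/(-19) = I*√201 - 11*(-1/19) = I*√201 + 11/19 = 11/19 + I*√201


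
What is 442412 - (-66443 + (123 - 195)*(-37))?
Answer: 506191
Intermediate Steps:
442412 - (-66443 + (123 - 195)*(-37)) = 442412 - (-66443 - 72*(-37)) = 442412 - (-66443 + 2664) = 442412 - 1*(-63779) = 442412 + 63779 = 506191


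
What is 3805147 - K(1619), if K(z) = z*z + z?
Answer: 1182367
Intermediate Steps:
K(z) = z + z² (K(z) = z² + z = z + z²)
3805147 - K(1619) = 3805147 - 1619*(1 + 1619) = 3805147 - 1619*1620 = 3805147 - 1*2622780 = 3805147 - 2622780 = 1182367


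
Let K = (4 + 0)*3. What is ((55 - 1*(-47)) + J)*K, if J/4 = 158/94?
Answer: 61320/47 ≈ 1304.7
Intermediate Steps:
J = 316/47 (J = 4*(158/94) = 4*(158*(1/94)) = 4*(79/47) = 316/47 ≈ 6.7234)
K = 12 (K = 4*3 = 12)
((55 - 1*(-47)) + J)*K = ((55 - 1*(-47)) + 316/47)*12 = ((55 + 47) + 316/47)*12 = (102 + 316/47)*12 = (5110/47)*12 = 61320/47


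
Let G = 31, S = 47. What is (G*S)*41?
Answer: 59737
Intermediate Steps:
(G*S)*41 = (31*47)*41 = 1457*41 = 59737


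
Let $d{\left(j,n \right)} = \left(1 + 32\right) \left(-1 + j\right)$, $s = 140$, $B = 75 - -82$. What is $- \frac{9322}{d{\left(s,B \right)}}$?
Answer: $- \frac{9322}{4587} \approx -2.0323$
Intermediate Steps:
$B = 157$ ($B = 75 + 82 = 157$)
$d{\left(j,n \right)} = -33 + 33 j$ ($d{\left(j,n \right)} = 33 \left(-1 + j\right) = -33 + 33 j$)
$- \frac{9322}{d{\left(s,B \right)}} = - \frac{9322}{-33 + 33 \cdot 140} = - \frac{9322}{-33 + 4620} = - \frac{9322}{4587}$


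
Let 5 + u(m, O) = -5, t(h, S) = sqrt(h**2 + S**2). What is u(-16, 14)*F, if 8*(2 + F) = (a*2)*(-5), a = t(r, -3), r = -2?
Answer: 20 + 25*sqrt(13)/2 ≈ 65.069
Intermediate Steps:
t(h, S) = sqrt(S**2 + h**2)
a = sqrt(13) (a = sqrt((-3)**2 + (-2)**2) = sqrt(9 + 4) = sqrt(13) ≈ 3.6056)
u(m, O) = -10 (u(m, O) = -5 - 5 = -10)
F = -2 - 5*sqrt(13)/4 (F = -2 + ((sqrt(13)*2)*(-5))/8 = -2 + ((2*sqrt(13))*(-5))/8 = -2 + (-10*sqrt(13))/8 = -2 - 5*sqrt(13)/4 ≈ -6.5069)
u(-16, 14)*F = -10*(-2 - 5*sqrt(13)/4) = 20 + 25*sqrt(13)/2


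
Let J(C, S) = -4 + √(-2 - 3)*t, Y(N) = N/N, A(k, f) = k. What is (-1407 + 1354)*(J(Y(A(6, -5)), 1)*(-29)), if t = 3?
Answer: -6148 + 4611*I*√5 ≈ -6148.0 + 10311.0*I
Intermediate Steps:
Y(N) = 1
J(C, S) = -4 + 3*I*√5 (J(C, S) = -4 + √(-2 - 3)*3 = -4 + √(-5)*3 = -4 + (I*√5)*3 = -4 + 3*I*√5)
(-1407 + 1354)*(J(Y(A(6, -5)), 1)*(-29)) = (-1407 + 1354)*((-4 + 3*I*√5)*(-29)) = -53*(116 - 87*I*√5) = -6148 + 4611*I*√5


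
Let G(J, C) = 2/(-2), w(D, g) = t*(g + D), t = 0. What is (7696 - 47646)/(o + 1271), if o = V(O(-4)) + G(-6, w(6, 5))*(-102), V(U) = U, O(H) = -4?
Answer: -39950/1369 ≈ -29.182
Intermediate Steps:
w(D, g) = 0 (w(D, g) = 0*(g + D) = 0*(D + g) = 0)
G(J, C) = -1 (G(J, C) = 2*(-½) = -1)
o = 98 (o = -4 - 1*(-102) = -4 + 102 = 98)
(7696 - 47646)/(o + 1271) = (7696 - 47646)/(98 + 1271) = -39950/1369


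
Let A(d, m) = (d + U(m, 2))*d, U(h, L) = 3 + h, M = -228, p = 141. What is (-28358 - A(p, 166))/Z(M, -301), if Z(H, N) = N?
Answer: 1676/7 ≈ 239.43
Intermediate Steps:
A(d, m) = d*(3 + d + m) (A(d, m) = (d + (3 + m))*d = (3 + d + m)*d = d*(3 + d + m))
(-28358 - A(p, 166))/Z(M, -301) = (-28358 - 141*(3 + 141 + 166))/(-301) = (-28358 - 141*310)*(-1/301) = (-28358 - 1*43710)*(-1/301) = (-28358 - 43710)*(-1/301) = -72068*(-1/301) = 1676/7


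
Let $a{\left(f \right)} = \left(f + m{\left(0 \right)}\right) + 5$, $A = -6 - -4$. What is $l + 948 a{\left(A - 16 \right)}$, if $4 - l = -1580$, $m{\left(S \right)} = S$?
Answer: $-10740$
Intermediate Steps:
$A = -2$ ($A = -6 + 4 = -2$)
$l = 1584$ ($l = 4 - -1580 = 4 + 1580 = 1584$)
$a{\left(f \right)} = 5 + f$ ($a{\left(f \right)} = \left(f + 0\right) + 5 = f + 5 = 5 + f$)
$l + 948 a{\left(A - 16 \right)} = 1584 + 948 \left(5 - 18\right) = 1584 + 948 \left(-13\right) = 1584 - 12324 = -10740$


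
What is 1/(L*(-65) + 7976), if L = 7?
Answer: 1/7521 ≈ 0.00013296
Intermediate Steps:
1/(L*(-65) + 7976) = 1/(7*(-65) + 7976) = 1/(-455 + 7976) = 1/7521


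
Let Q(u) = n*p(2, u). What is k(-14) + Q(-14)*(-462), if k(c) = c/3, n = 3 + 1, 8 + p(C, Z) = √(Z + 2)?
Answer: 44338/3 - 3696*I*√3 ≈ 14779.0 - 6401.7*I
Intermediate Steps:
p(C, Z) = -8 + √(2 + Z) (p(C, Z) = -8 + √(Z + 2) = -8 + √(2 + Z))
n = 4
k(c) = c/3 (k(c) = c*(⅓) = c/3)
Q(u) = -32 + 4*√(2 + u) (Q(u) = 4*(-8 + √(2 + u)) = -32 + 4*√(2 + u))
k(-14) + Q(-14)*(-462) = (⅓)*(-14) + (-32 + 4*√(2 - 14))*(-462) = -14/3 + (-32 + 4*√(-12))*(-462) = -14/3 + (-32 + 4*(2*I*√3))*(-462) = -14/3 + (-32 + 8*I*√3)*(-462) = -14/3 + (14784 - 3696*I*√3) = 44338/3 - 3696*I*√3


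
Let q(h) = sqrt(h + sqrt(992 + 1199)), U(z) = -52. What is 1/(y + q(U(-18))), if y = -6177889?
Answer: -1/(6177889 - I*sqrt(52 - sqrt(2191))) ≈ -1.6187e-7 - 5.9701e-14*I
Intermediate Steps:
q(h) = sqrt(h + sqrt(2191))
1/(y + q(U(-18))) = 1/(-6177889 + sqrt(-52 + sqrt(2191)))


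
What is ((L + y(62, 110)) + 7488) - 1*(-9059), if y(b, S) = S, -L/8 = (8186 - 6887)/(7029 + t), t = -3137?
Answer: 16204663/973 ≈ 16654.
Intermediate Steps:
L = -2598/973 (L = -8*(8186 - 6887)/(7029 - 3137) = -10392/3892 = -8*1299/3892 = -2598/973 ≈ -2.6701)
((L + y(62, 110)) + 7488) - 1*(-9059) = ((-2598/973 + 110) + 7488) - 1*(-9059) = (104432/973 + 7488) + 9059 = 7390256/973 + 9059 = 16204663/973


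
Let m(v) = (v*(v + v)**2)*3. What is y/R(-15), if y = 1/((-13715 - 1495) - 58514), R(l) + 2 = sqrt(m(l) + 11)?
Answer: 1/1492652966 + I*sqrt(40489)/2985305932 ≈ 6.6995e-10 + 6.7403e-8*I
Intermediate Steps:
m(v) = 12*v**3 (m(v) = (v*(2*v)**2)*3 = (v*(4*v**2))*3 = (4*v**3)*3 = 12*v**3)
R(l) = -2 + sqrt(11 + 12*l**3) (R(l) = -2 + sqrt(12*l**3 + 11) = -2 + sqrt(11 + 12*l**3))
y = -1/73724 (y = 1/(-15210 - 58514) = 1/(-73724) = -1/73724 ≈ -1.3564e-5)
y/R(-15) = -1/(73724*(-2 + sqrt(11 + 12*(-15)**3))) = -1/(73724*(-2 + sqrt(11 + 12*(-3375)))) = -1/(73724*(-2 + sqrt(11 - 40500))) = -1/(73724*(-2 + sqrt(-40489))) = -1/(73724*(-2 + I*sqrt(40489)))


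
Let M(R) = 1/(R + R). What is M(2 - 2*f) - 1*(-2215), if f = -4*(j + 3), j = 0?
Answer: 115181/52 ≈ 2215.0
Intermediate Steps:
f = -12 (f = -4*(0 + 3) = -4*3 = -12)
M(R) = 1/(2*R)
M(2 - 2*f) - 1*(-2215) = 1/(2*(2 - 2*(-12))) - 1*(-2215) = 1/(2*(2 + 24)) + 2215 = (½)/26 + 2215 = (½)*(1/26) + 2215 = 1/52 + 2215 = 115181/52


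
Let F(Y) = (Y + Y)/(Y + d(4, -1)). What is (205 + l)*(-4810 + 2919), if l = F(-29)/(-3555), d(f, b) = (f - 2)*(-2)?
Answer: -45477636647/117315 ≈ -3.8765e+5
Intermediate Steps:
d(f, b) = 4 - 2*f (d(f, b) = (-2 + f)*(-2) = 4 - 2*f)
F(Y) = 2*Y/(-4 + Y) (F(Y) = (Y + Y)/(Y + (4 - 2*4)) = (2*Y)/(Y + (4 - 8)) = (2*Y)/(Y - 4) = (2*Y)/(-4 + Y) = 2*Y/(-4 + Y))
l = -58/117315 (l = (2*(-29)/(-4 - 29))/(-3555) = (2*(-29)/(-33))*(-1/3555) = (2*(-29)*(-1/33))*(-1/3555) = (58/33)*(-1/3555) = -58/117315 ≈ -0.00049440)
(205 + l)*(-4810 + 2919) = (205 - 58/117315)*(-4810 + 2919) = (24049517/117315)*(-1891) = -45477636647/117315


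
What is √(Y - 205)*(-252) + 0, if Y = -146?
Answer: -756*I*√39 ≈ -4721.2*I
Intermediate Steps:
√(Y - 205)*(-252) + 0 = √(-146 - 205)*(-252) + 0 = √(-351)*(-252) + 0 = (3*I*√39)*(-252) + 0 = -756*I*√39 + 0 = -756*I*√39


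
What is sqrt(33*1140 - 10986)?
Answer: sqrt(26634) ≈ 163.20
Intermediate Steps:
sqrt(33*1140 - 10986) = sqrt(37620 - 10986) = sqrt(26634)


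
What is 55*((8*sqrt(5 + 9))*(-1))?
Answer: -440*sqrt(14) ≈ -1646.3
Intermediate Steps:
55*((8*sqrt(5 + 9))*(-1)) = 55*((8*sqrt(14))*(-1)) = 55*(-8*sqrt(14)) = -440*sqrt(14)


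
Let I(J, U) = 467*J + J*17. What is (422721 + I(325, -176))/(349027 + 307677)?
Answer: 580021/656704 ≈ 0.88323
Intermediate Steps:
I(J, U) = 484*J (I(J, U) = 467*J + 17*J = 484*J)
(422721 + I(325, -176))/(349027 + 307677) = (422721 + 484*325)/(349027 + 307677) = (422721 + 157300)/656704 = 580021*(1/656704) = 580021/656704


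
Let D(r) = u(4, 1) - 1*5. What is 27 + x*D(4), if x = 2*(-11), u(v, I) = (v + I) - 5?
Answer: 137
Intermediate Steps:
u(v, I) = -5 + I + v (u(v, I) = (I + v) - 5 = -5 + I + v)
x = -22
D(r) = -5 (D(r) = (-5 + 1 + 4) - 1*5 = 0 - 5 = -5)
27 + x*D(4) = 27 - 22*(-5) = 27 + 110 = 137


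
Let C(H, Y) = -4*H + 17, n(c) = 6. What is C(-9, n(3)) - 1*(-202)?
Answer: 255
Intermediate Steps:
C(H, Y) = 17 - 4*H
C(-9, n(3)) - 1*(-202) = (17 - 4*(-9)) - 1*(-202) = (17 + 36) + 202 = 53 + 202 = 255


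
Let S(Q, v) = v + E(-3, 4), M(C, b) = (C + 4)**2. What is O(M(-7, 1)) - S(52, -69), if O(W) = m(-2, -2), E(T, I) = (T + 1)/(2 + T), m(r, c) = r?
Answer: 65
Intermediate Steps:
M(C, b) = (4 + C)**2
E(T, I) = (1 + T)/(2 + T)
O(W) = -2
S(Q, v) = 2 + v (S(Q, v) = v + (1 - 3)/(2 - 3) = v - 2/(-1) = v - 1*(-2) = v + 2 = 2 + v)
O(M(-7, 1)) - S(52, -69) = -2 - (2 - 69) = -2 - 1*(-67) = -2 + 67 = 65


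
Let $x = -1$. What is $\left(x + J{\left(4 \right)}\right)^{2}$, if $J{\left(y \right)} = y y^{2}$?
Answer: $3969$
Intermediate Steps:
$J{\left(y \right)} = y^{3}$
$\left(x + J{\left(4 \right)}\right)^{2} = \left(-1 + 4^{3}\right)^{2} = \left(-1 + 64\right)^{2} = 63^{2} = 3969$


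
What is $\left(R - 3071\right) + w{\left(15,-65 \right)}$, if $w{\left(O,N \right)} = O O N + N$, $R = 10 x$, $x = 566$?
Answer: $-12101$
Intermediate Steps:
$R = 5660$ ($R = 10 \cdot 566 = 5660$)
$w{\left(O,N \right)} = N + N O^{2}$ ($w{\left(O,N \right)} = O^{2} N + N = N O^{2} + N = N + N O^{2}$)
$\left(R - 3071\right) + w{\left(15,-65 \right)} = \left(5660 - 3071\right) - 65 \left(1 + 15^{2}\right) = 2589 - 65 \left(1 + 225\right) = 2589 - 14690 = -12101$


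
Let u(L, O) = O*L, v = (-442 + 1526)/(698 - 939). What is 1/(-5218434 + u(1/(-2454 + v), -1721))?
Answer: -592498/3091911293371 ≈ -1.9163e-7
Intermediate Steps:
v = -1084/241 (v = 1084/(-241) = 1084*(-1/241) = -1084/241 ≈ -4.4979)
u(L, O) = L*O
1/(-5218434 + u(1/(-2454 + v), -1721)) = 1/(-5218434 - 1721/(-2454 - 1084/241)) = 1/(-5218434 - 1721/(-592498/241)) = 1/(-5218434 - 241/592498*(-1721)) = 1/(-5218434 + 414761/592498) = 1/(-3091911293371/592498) = -592498/3091911293371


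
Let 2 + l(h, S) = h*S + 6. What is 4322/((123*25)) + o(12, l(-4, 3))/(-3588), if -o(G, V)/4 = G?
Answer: 1304578/919425 ≈ 1.4189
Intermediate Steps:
l(h, S) = 4 + S*h (l(h, S) = -2 + (h*S + 6) = -2 + (S*h + 6) = -2 + (6 + S*h) = 4 + S*h)
o(G, V) = -4*G
4322/((123*25)) + o(12, l(-4, 3))/(-3588) = 4322/((123*25)) - 4*12/(-3588) = 4322/3075 - 48*(-1/3588) = 4322*(1/3075) + 4/299 = 4322/3075 + 4/299 = 1304578/919425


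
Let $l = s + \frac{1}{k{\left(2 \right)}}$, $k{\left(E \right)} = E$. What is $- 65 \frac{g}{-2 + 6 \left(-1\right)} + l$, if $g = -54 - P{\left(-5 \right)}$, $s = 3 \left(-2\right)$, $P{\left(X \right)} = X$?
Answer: $- \frac{3229}{8} \approx -403.63$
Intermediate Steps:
$s = -6$
$g = -49$ ($g = -54 - -5 = -54 + 5 = -49$)
$l = - \frac{11}{2}$ ($l = -6 + \frac{1}{2} = - \frac{11}{2} \approx -5.5$)
$- 65 \frac{g}{-2 + 6 \left(-1\right)} + l = - 65 \left(- \frac{49}{-2 + 6 \left(-1\right)}\right) - \frac{11}{2} = - 65 \left(- \frac{49}{-2 - 6}\right) - \frac{11}{2} = - 65 \left(- \frac{49}{-8}\right) - \frac{11}{2} = - 65 \left(\left(-49\right) \left(- \frac{1}{8}\right)\right) - \frac{11}{2} = \left(-65\right) \frac{49}{8} - \frac{11}{2} = - \frac{3185}{8} - \frac{11}{2} = - \frac{3229}{8}$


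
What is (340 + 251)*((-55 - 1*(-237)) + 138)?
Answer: 189120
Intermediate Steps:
(340 + 251)*((-55 - 1*(-237)) + 138) = 591*((-55 + 237) + 138) = 591*(182 + 138) = 591*320 = 189120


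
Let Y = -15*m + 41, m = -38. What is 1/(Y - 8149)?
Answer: -1/7538 ≈ -0.00013266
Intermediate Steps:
Y = 611 (Y = -15*(-38) + 41 = 570 + 41 = 611)
1/(Y - 8149) = 1/(611 - 8149) = 1/(-7538) = -1/7538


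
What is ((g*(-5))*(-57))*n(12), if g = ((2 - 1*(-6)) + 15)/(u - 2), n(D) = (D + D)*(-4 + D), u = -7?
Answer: -139840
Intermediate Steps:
n(D) = 2*D*(-4 + D) (n(D) = (2*D)*(-4 + D) = 2*D*(-4 + D))
g = -23/9 (g = ((2 - 1*(-6)) + 15)/(-7 - 2) = ((2 + 6) + 15)/(-9) = (8 + 15)*(-⅑) = 23*(-⅑) = -23/9 ≈ -2.5556)
((g*(-5))*(-57))*n(12) = (-23/9*(-5)*(-57))*(2*12*(-4 + 12)) = ((115/9)*(-57))*(2*12*8) = -2185/3*192 = -139840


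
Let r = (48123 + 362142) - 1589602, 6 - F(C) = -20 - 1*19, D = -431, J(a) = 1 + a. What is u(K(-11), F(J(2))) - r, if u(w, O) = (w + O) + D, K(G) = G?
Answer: 1178940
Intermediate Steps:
F(C) = 45 (F(C) = 6 - (-20 - 1*19) = 6 - (-20 - 19) = 6 - 1*(-39) = 6 + 39 = 45)
r = -1179337 (r = 410265 - 1589602 = -1179337)
u(w, O) = -431 + O + w (u(w, O) = (w + O) - 431 = (O + w) - 431 = -431 + O + w)
u(K(-11), F(J(2))) - r = (-431 + 45 - 11) - 1*(-1179337) = -397 + 1179337 = 1178940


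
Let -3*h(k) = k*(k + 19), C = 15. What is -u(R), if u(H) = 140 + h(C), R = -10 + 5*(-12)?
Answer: 30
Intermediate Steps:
h(k) = -k*(19 + k)/3 (h(k) = -k*(k + 19)/3 = -k*(19 + k)/3)
R = -70 (R = -10 - 60 = -70)
u(H) = -30 (u(H) = 140 - 1/3*15*(19 + 15) = 140 - 1/3*15*34 = 140 - 170 = -30)
-u(R) = -1*(-30) = 30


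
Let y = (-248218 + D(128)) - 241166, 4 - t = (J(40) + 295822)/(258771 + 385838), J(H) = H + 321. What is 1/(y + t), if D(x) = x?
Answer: -644609/315376538651 ≈ -2.0439e-6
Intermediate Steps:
J(H) = 321 + H
t = 2282253/644609 (t = 4 - ((321 + 40) + 295822)/(258771 + 385838) = 4 - (361 + 295822)/644609 = 4 - 296183/644609 = 2282253/644609 ≈ 3.5405)
y = -489256 (y = (-248218 + 128) - 241166 = -248090 - 241166 = -489256)
1/(y + t) = 1/(-489256 + 2282253/644609) = 1/(-315376538651/644609) = -644609/315376538651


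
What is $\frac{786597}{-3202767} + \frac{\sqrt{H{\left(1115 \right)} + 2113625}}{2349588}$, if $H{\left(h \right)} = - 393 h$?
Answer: $- \frac{262199}{1067589} + \frac{\sqrt{1675430}}{2349588} \approx -0.24505$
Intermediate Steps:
$\frac{786597}{-3202767} + \frac{\sqrt{H{\left(1115 \right)} + 2113625}}{2349588} = \frac{786597}{-3202767} + \frac{\sqrt{\left(-393\right) 1115 + 2113625}}{2349588} = 786597 \left(- \frac{1}{3202767}\right) + \sqrt{-438195 + 2113625} \cdot \frac{1}{2349588} = - \frac{262199}{1067589} + \sqrt{1675430} \cdot \frac{1}{2349588} = - \frac{262199}{1067589} + \frac{\sqrt{1675430}}{2349588}$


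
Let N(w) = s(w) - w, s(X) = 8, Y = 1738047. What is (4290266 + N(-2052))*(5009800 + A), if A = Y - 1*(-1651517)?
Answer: 36052808480664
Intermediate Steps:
A = 3389564 (A = 1738047 - 1*(-1651517) = 1738047 + 1651517 = 3389564)
N(w) = 8 - w
(4290266 + N(-2052))*(5009800 + A) = (4290266 + (8 - 1*(-2052)))*(5009800 + 3389564) = (4290266 + (8 + 2052))*8399364 = (4290266 + 2060)*8399364 = 4292326*8399364 = 36052808480664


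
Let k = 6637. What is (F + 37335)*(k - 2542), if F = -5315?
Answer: 131121900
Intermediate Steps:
(F + 37335)*(k - 2542) = (-5315 + 37335)*(6637 - 2542) = 32020*4095 = 131121900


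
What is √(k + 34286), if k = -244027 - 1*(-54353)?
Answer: 2*I*√38847 ≈ 394.19*I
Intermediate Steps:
k = -189674 (k = -244027 + 54353 = -189674)
√(k + 34286) = √(-189674 + 34286) = √(-155388) = 2*I*√38847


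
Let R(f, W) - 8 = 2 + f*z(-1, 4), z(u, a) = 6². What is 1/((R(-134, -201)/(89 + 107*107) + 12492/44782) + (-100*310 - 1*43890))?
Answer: -129173679/9673834682273 ≈ -1.3353e-5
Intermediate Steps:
z(u, a) = 36
R(f, W) = 10 + 36*f (R(f, W) = 8 + (2 + f*36) = 8 + (2 + 36*f) = 10 + 36*f)
1/((R(-134, -201)/(89 + 107*107) + 12492/44782) + (-100*310 - 1*43890)) = 1/(((10 + 36*(-134))/(89 + 107*107) + 12492/44782) + (-100*310 - 1*43890)) = 1/(((10 - 4824)/(89 + 11449) + 12492*(1/44782)) + (-31000 - 43890)) = 1/((-4814/11538 + 6246/22391) - 74890) = 1/((-4814*1/11538 + 6246/22391) - 74890) = 1/((-2407/5769 + 6246/22391) - 74890) = 1/(-17861963/129173679 - 74890) = 1/(-9673834682273/129173679) = -129173679/9673834682273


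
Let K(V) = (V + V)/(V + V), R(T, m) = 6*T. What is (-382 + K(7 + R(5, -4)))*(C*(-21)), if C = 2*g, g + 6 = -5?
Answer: -176022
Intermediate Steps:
g = -11 (g = -6 - 5 = -11)
K(V) = 1 (K(V) = (2*V)/((2*V)) = (2*V)*(1/(2*V)) = 1)
C = -22 (C = 2*(-11) = -22)
(-382 + K(7 + R(5, -4)))*(C*(-21)) = (-382 + 1)*(-22*(-21)) = -381*462 = -176022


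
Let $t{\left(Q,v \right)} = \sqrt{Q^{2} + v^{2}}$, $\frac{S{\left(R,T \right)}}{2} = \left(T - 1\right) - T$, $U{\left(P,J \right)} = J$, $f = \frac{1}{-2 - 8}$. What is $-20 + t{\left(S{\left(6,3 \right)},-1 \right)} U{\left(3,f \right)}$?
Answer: $-20 - \frac{\sqrt{5}}{10} \approx -20.224$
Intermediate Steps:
$f = - \frac{1}{10}$ ($f = \frac{1}{-10} = - \frac{1}{10} \approx -0.1$)
$S{\left(R,T \right)} = -2$ ($S{\left(R,T \right)} = 2 \left(\left(T - 1\right) - T\right) = 2 \left(\left(-1 + T\right) - T\right) = 2 \left(-1\right) = -2$)
$-20 + t{\left(S{\left(6,3 \right)},-1 \right)} U{\left(3,f \right)} = -20 + \sqrt{\left(-2\right)^{2} + \left(-1\right)^{2}} \left(- \frac{1}{10}\right) = -20 + \sqrt{4 + 1} \left(- \frac{1}{10}\right) = -20 + \sqrt{5} \left(- \frac{1}{10}\right) = -20 - \frac{\sqrt{5}}{10}$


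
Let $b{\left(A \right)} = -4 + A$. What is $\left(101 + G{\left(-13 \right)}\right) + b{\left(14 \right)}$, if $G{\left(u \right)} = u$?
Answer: $98$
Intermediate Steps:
$\left(101 + G{\left(-13 \right)}\right) + b{\left(14 \right)} = \left(101 - 13\right) + \left(-4 + 14\right) = 88 + 10 = 98$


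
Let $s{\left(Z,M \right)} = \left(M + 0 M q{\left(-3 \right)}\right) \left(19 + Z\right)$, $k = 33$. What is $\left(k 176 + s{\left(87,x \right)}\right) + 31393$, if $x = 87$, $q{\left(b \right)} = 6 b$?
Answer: $46423$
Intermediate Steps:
$s{\left(Z,M \right)} = M \left(19 + Z\right)$ ($s{\left(Z,M \right)} = \left(M + 0 M 6 \left(-3\right)\right) \left(19 + Z\right) = \left(M + 0 \left(-18\right)\right) \left(19 + Z\right) = \left(M + 0\right) \left(19 + Z\right) = M \left(19 + Z\right)$)
$\left(k 176 + s{\left(87,x \right)}\right) + 31393 = \left(33 \cdot 176 + 87 \left(19 + 87\right)\right) + 31393 = \left(5808 + 87 \cdot 106\right) + 31393 = \left(5808 + 9222\right) + 31393 = 15030 + 31393 = 46423$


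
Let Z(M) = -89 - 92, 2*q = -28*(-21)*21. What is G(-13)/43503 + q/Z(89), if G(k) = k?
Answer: -268589875/7874043 ≈ -34.111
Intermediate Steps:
q = 6174 (q = (-28*(-21)*21)/2 = (588*21)/2 = (½)*12348 = 6174)
Z(M) = -181
G(-13)/43503 + q/Z(89) = -13/43503 + 6174/(-181) = -13*1/43503 + 6174*(-1/181) = -13/43503 - 6174/181 = -268589875/7874043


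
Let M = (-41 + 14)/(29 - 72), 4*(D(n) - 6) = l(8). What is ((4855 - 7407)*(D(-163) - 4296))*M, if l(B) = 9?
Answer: 295443126/43 ≈ 6.8708e+6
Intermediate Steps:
D(n) = 33/4 (D(n) = 6 + (¼)*9 = 6 + 9/4 = 33/4)
M = 27/43 (M = -27/(-43) = -27*(-1/43) = 27/43 ≈ 0.62791)
((4855 - 7407)*(D(-163) - 4296))*M = ((4855 - 7407)*(33/4 - 4296))*(27/43) = -2552*(-17151/4)*(27/43) = 10942338*(27/43) = 295443126/43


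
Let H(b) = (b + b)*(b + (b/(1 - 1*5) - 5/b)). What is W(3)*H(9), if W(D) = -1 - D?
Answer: -446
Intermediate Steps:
H(b) = 2*b*(-5/b + 3*b/4) (H(b) = (2*b)*(b + (b/(1 - 5) - 5/b)) = (2*b)*(b + (b/(-4) - 5/b)) = (2*b)*(b + (b*(-¼) - 5/b)) = (2*b)*(b + (-b/4 - 5/b)) = (2*b)*(b + (-5/b - b/4)) = (2*b)*(-5/b + 3*b/4) = 2*b*(-5/b + 3*b/4))
W(3)*H(9) = (-1 - 1*3)*(-10 + (3/2)*9²) = (-1 - 3)*(-10 + (3/2)*81) = -4*(-10 + 243/2) = -4*223/2 = -446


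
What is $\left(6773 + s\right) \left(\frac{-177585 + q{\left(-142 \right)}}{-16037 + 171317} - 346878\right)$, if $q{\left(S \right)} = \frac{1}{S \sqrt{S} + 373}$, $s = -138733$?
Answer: $\frac{266757747175849501874}{5827691397} - \frac{234229 i \sqrt{142}}{5827691397} \approx 4.5774 \cdot 10^{10} - 0.00047895 i$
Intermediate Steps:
$q{\left(S \right)} = \frac{1}{373 + S^{\frac{3}{2}}}$ ($q{\left(S \right)} = \frac{1}{S^{\frac{3}{2}} + 373} = \frac{1}{373 + S^{\frac{3}{2}}}$)
$\left(6773 + s\right) \left(\frac{-177585 + q{\left(-142 \right)}}{-16037 + 171317} - 346878\right) = \left(6773 - 138733\right) \left(\frac{-177585 + \frac{1}{373 + \left(-142\right)^{\frac{3}{2}}}}{-16037 + 171317} - 346878\right) = - 131960 \left(\frac{-177585 + \frac{1}{373 - 142 i \sqrt{142}}}{155280} - 346878\right) = - 131960 \left(\left(-177585 + \frac{1}{373 - 142 i \sqrt{142}}\right) \frac{1}{155280} - 346878\right) = - 131960 \left(\left(- \frac{11839}{10352} + \frac{1}{155280 \left(373 - 142 i \sqrt{142}\right)}\right) - 346878\right) = - 131960 \left(- \frac{3590892895}{10352} + \frac{1}{155280 \left(373 - 142 i \sqrt{142}\right)}\right) = \frac{59231778303025}{1294} - \frac{3299}{3882 \left(373 - 142 i \sqrt{142}\right)}$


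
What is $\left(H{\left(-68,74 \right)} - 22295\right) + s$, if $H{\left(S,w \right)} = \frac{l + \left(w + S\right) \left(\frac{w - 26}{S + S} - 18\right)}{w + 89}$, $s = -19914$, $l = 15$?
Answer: $- \frac{116962756}{2771} \approx -42210.0$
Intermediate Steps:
$H{\left(S,w \right)} = \frac{15 + \left(-18 + \frac{-26 + w}{2 S}\right) \left(S + w\right)}{89 + w}$ ($H{\left(S,w \right)} = \frac{15 + \left(w + S\right) \left(\frac{w - 26}{S + S} - 18\right)}{w + 89} = \frac{15 + \left(S + w\right) \left(\frac{-26 + w}{2 S} - 18\right)}{89 + w} = \frac{15 + \left(S + w\right) \left(-18 + \frac{-26 + w}{2 S}\right)}{89 + w} = \frac{15 + \left(-18 + \frac{-26 + w}{2 S}\right) \left(S + w\right)}{89 + w}$)
$\left(H{\left(-68,74 \right)} - 22295\right) + s = \left(\frac{74^{2} - 36 \left(-68\right)^{2} - 1924 + 4 \left(-68\right) - \left(-2380\right) 74}{2 \left(-68\right) \left(89 + 74\right)} - 22295\right) - 19914 = \left(\frac{1}{2} \left(- \frac{1}{68}\right) \frac{1}{163} \left(5476 - 166464 - 1924 - 272 + 176120\right) - 22295\right) - 19914 = \left(\frac{1}{2} \left(- \frac{1}{68}\right) \frac{1}{163} \cdot 12936 - 22295\right) - 19914 = \left(- \frac{1617}{2771} - 22295\right) - 19914 = - \frac{61781062}{2771} - 19914 = - \frac{116962756}{2771}$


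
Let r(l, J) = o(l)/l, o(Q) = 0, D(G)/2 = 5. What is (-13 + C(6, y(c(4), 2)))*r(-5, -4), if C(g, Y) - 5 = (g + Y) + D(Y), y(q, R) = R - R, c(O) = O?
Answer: 0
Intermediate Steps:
D(G) = 10 (D(G) = 2*5 = 10)
y(q, R) = 0
C(g, Y) = 15 + Y + g (C(g, Y) = 5 + ((g + Y) + 10) = 5 + ((Y + g) + 10) = 5 + (10 + Y + g) = 15 + Y + g)
r(l, J) = 0 (r(l, J) = 0/l = 0)
(-13 + C(6, y(c(4), 2)))*r(-5, -4) = (-13 + (15 + 0 + 6))*0 = (-13 + 21)*0 = 8*0 = 0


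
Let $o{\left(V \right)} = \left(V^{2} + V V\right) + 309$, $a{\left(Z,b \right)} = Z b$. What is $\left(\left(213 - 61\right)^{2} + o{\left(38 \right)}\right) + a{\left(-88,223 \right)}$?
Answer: $6677$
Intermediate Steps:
$o{\left(V \right)} = 309 + 2 V^{2}$ ($o{\left(V \right)} = \left(V^{2} + V^{2}\right) + 309 = 2 V^{2} + 309 = 309 + 2 V^{2}$)
$\left(\left(213 - 61\right)^{2} + o{\left(38 \right)}\right) + a{\left(-88,223 \right)} = \left(\left(213 - 61\right)^{2} + \left(309 + 2 \cdot 38^{2}\right)\right) - 19624 = \left(152^{2} + \left(309 + 2 \cdot 1444\right)\right) - 19624 = \left(23104 + \left(309 + 2888\right)\right) - 19624 = \left(23104 + 3197\right) - 19624 = 26301 - 19624 = 6677$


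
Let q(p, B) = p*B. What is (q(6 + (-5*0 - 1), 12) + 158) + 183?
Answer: 401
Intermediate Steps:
q(p, B) = B*p
(q(6 + (-5*0 - 1), 12) + 158) + 183 = (12*(6 + (-5*0 - 1)) + 158) + 183 = (12*(6 + (0 - 1)) + 158) + 183 = (12*(6 - 1) + 158) + 183 = (12*5 + 158) + 183 = (60 + 158) + 183 = 218 + 183 = 401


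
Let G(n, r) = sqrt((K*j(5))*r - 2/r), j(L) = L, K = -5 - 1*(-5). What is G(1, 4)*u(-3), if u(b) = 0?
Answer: 0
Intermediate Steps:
K = 0 (K = -5 + 5 = 0)
G(n, r) = sqrt(2)*sqrt(-1/r) (G(n, r) = sqrt((0*5)*r - 2/r) = sqrt(0*r - 2/r) = sqrt(0 - 2/r) = sqrt(-2/r) = sqrt(2)*sqrt(-1/r))
G(1, 4)*u(-3) = (sqrt(2)*sqrt(-1/4))*0 = (sqrt(2)*(I/2))*0 = (I*sqrt(2)/2)*0 = 0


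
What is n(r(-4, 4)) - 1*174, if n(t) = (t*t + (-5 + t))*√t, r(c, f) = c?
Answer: -174 + 14*I ≈ -174.0 + 14.0*I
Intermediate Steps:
n(t) = √t*(-5 + t + t²) (n(t) = (t² + (-5 + t))*√t = (-5 + t + t²)*√t = √t*(-5 + t + t²))
n(r(-4, 4)) - 1*174 = √(-4)*(-5 - 4 + (-4)²) - 1*174 = (2*I)*(-5 - 4 + 16) - 174 = (2*I)*7 - 174 = 14*I - 174 = -174 + 14*I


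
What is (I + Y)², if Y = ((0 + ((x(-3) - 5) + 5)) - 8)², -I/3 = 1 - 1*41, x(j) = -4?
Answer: 69696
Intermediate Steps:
I = 120 (I = -3*(1 - 1*41) = -3*(1 - 41) = -3*(-40) = 120)
Y = 144 (Y = ((0 + ((-4 - 5) + 5)) - 8)² = ((0 + (-9 + 5)) - 8)² = ((0 - 4) - 8)² = (-4 - 8)² = (-12)² = 144)
(I + Y)² = (120 + 144)² = 264² = 69696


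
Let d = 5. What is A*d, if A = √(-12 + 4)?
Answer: 10*I*√2 ≈ 14.142*I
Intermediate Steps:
A = 2*I*√2 (A = √(-8) = 2*I*√2 ≈ 2.8284*I)
A*d = (2*I*√2)*5 = 10*I*√2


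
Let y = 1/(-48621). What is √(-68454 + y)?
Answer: I*√161825368381635/48621 ≈ 261.64*I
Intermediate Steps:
y = -1/48621 ≈ -2.0567e-5
√(-68454 + y) = √(-68454 - 1/48621) = √(-3328301935/48621) = I*√161825368381635/48621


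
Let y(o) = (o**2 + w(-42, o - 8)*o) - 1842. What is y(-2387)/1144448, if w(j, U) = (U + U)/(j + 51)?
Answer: 62697073/10300032 ≈ 6.0871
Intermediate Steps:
w(j, U) = 2*U/(51 + j) (w(j, U) = (2*U)/(51 + j) = 2*U/(51 + j))
y(o) = -1842 + o**2 + o*(-16/9 + 2*o/9) (y(o) = (o**2 + (2*(o - 8)/(51 - 42))*o) - 1842 = (o**2 + (2*(-8 + o)/9)*o) - 1842 = (o**2 + (2*(-8 + o)*(1/9))*o) - 1842 = (o**2 + (-16/9 + 2*o/9)*o) - 1842 = (o**2 + o*(-16/9 + 2*o/9)) - 1842 = -1842 + o**2 + o*(-16/9 + 2*o/9))
y(-2387)/1144448 = (-1842 - 16/9*(-2387) + (11/9)*(-2387)**2)/1144448 = (-1842 + 38192/9 + (11/9)*5697769)*(1/1144448) = (-1842 + 38192/9 + 62675459/9)*(1/1144448) = (62697073/9)*(1/1144448) = 62697073/10300032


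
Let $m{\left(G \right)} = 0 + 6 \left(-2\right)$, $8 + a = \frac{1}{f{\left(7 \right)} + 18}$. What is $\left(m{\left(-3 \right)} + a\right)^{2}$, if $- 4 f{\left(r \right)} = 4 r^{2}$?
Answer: $\frac{385641}{961} \approx 401.29$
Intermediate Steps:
$f{\left(r \right)} = - r^{2}$ ($f{\left(r \right)} = - \frac{4 r^{2}}{4} = - r^{2}$)
$a = - \frac{249}{31}$ ($a = -8 + \frac{1}{- 7^{2} + 18} = -8 + \frac{1}{\left(-1\right) 49 + 18} = -8 + \frac{1}{-49 + 18} = -8 + \frac{1}{-31} = -8 - \frac{1}{31} = - \frac{249}{31} \approx -8.0323$)
$m{\left(G \right)} = -12$ ($m{\left(G \right)} = 0 - 12 = -12$)
$\left(m{\left(-3 \right)} + a\right)^{2} = \left(-12 - \frac{249}{31}\right)^{2} = \left(- \frac{621}{31}\right)^{2} = \frac{385641}{961}$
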